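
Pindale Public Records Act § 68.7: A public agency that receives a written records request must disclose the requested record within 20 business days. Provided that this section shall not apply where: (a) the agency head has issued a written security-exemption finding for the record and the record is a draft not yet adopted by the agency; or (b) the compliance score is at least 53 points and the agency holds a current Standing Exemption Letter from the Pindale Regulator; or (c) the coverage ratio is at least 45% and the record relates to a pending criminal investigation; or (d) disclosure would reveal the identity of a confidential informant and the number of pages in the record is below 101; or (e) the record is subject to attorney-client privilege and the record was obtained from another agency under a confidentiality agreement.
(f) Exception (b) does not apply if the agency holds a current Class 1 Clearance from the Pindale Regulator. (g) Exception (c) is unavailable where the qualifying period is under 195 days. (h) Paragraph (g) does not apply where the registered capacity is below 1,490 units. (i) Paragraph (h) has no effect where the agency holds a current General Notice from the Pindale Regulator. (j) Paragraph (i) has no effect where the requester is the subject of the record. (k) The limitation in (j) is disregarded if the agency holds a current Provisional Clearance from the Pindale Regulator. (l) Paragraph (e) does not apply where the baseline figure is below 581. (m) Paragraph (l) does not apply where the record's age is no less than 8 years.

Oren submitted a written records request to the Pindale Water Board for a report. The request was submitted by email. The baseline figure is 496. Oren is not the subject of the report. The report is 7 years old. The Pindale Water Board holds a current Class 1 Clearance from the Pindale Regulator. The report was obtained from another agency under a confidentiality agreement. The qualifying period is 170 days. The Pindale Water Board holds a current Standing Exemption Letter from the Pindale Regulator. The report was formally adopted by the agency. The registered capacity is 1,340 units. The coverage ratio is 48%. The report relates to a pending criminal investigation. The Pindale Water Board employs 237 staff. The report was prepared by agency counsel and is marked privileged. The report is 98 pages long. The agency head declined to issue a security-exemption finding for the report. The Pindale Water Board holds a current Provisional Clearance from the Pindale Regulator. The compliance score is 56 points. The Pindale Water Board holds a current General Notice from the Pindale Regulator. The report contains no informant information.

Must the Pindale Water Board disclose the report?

Exception (a) requires that the agency head has issued a written security-exemption finding for the record; but the agency head declined to issue a security-exemption finding, so (a) is unavailable.
All of (b)'s requirements are met (the compliance score is 56 points, meeting the 53 points threshold; a current Standing Exemption Letter is held). However, paragraph (f) must be considered: (f) is engaged — a current Class 1 Clearance is held. (b) is therefore removed.
Exception (c) is satisfied on its face — the coverage ratio is 48%, meeting the 45% threshold; the report relates to a pending investigation. But: (g) operates against (c): the qualifying period is 170 days, under the 195 days limit. (h) would limit (g) — the registered capacity is 1,340 units, below the 1,490 units limit — but (i) sets (h) aside: (i) is engaged — a current General Notice is held. (j), which would lift (i), does not operate here — Oren is not the subject of the report. Exception (c) does not apply.
Exception (d) does not apply: the report contains no informant information.
Exception (e)'s conditions are all satisfied: the report is privileged; the report was obtained under a confidentiality agreement. But: (l) applies — the baseline figure is 496, below the 581 limit. (m) is not triggered (the record's age is 7 years, short of 8 years), so (l) stands. (e) is therefore removed.
Every exception is unavailable, so the rule governs.

Yes — the Pindale Water Board must disclose the report.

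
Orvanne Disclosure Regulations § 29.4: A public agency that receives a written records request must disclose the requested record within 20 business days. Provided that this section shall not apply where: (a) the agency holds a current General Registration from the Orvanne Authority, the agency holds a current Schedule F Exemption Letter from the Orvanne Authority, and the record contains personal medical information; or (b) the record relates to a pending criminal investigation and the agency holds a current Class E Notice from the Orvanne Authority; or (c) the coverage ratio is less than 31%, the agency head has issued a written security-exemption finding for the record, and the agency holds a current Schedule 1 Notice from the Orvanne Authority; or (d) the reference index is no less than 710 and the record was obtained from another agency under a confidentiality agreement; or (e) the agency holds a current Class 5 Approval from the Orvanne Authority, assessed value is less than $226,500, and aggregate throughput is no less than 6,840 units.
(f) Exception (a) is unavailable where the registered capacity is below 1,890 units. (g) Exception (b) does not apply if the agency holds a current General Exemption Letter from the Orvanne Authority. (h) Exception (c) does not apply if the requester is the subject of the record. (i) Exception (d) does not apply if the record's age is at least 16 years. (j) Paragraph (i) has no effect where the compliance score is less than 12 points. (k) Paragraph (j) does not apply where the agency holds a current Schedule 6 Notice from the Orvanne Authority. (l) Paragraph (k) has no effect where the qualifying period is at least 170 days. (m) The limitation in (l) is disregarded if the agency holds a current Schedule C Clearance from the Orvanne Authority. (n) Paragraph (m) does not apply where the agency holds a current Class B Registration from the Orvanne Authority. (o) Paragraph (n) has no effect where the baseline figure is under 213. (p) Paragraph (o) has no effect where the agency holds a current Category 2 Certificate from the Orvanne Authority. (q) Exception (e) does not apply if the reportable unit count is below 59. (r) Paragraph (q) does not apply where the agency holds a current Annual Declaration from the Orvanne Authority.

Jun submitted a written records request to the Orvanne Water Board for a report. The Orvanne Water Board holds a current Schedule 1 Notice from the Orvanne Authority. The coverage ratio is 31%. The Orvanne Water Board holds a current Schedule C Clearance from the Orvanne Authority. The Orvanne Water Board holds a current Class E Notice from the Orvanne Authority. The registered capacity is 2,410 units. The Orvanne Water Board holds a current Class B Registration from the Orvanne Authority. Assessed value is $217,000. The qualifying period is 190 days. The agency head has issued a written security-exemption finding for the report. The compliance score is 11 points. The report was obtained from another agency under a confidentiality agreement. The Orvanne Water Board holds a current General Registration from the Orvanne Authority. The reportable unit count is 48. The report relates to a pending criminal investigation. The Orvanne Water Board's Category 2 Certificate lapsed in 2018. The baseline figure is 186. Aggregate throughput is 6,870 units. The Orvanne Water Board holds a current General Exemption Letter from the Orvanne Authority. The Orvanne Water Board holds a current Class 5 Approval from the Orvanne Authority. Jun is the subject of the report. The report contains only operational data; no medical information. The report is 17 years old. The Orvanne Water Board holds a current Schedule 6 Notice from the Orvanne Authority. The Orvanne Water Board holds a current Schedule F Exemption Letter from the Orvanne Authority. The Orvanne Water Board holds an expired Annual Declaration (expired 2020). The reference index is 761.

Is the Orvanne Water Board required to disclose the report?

Yes — the Orvanne Water Board must disclose the report.

Exception (a) fails — the report contains only operational data.
Exception (b): the report relates to a pending investigation; a current Class E Notice is held — every condition holds. However, paragraph (g) must be considered: (g) operates against (b): a current General Exemption Letter is held. Exception (b) does not apply.
Exception (c) fails — the coverage ratio is 31%, not less than 31%.
Exception (d)'s conditions are all satisfied: the reference index is 761, meeting the 710 threshold; the report was obtained under a confidentiality agreement. But: (i) applies — the record's age is 17 years, meeting the 16 years threshold. (j) is triggered (the compliance score is 11 points, less than the 12 points limit), but is set aside by (k): (k) is engaged — a current Schedule 6 Notice is held. (l) is triggered (the qualifying period is 190 days, meeting the 170 days threshold), but yields to (m): (m) operates against (l): a current Schedule C Clearance is held. (n) is engaged (a current Class B Registration is held), but is overridden by (o): (o) operates against (n): the baseline figure is 186, under the 213 limit. (p), which would lift (o), is inapplicable — no current Category 2 Certificate is held. So (d) is unavailable.
Exception (e)'s conditions are all satisfied: a current Class 5 Approval is held; assessed value is $217,000, less than the $226,500 limit; aggregate throughput is 6,870 units, meeting the 6,840 units threshold. However, paragraphs (q)–(r) must be considered: (q) operates against (e): the reportable unit count is 48, below the 59 limit. (r), which would lift (q), is inapplicable — no current Annual Declaration is held. (e) is therefore removed.
Every exception is unavailable, so the rule governs.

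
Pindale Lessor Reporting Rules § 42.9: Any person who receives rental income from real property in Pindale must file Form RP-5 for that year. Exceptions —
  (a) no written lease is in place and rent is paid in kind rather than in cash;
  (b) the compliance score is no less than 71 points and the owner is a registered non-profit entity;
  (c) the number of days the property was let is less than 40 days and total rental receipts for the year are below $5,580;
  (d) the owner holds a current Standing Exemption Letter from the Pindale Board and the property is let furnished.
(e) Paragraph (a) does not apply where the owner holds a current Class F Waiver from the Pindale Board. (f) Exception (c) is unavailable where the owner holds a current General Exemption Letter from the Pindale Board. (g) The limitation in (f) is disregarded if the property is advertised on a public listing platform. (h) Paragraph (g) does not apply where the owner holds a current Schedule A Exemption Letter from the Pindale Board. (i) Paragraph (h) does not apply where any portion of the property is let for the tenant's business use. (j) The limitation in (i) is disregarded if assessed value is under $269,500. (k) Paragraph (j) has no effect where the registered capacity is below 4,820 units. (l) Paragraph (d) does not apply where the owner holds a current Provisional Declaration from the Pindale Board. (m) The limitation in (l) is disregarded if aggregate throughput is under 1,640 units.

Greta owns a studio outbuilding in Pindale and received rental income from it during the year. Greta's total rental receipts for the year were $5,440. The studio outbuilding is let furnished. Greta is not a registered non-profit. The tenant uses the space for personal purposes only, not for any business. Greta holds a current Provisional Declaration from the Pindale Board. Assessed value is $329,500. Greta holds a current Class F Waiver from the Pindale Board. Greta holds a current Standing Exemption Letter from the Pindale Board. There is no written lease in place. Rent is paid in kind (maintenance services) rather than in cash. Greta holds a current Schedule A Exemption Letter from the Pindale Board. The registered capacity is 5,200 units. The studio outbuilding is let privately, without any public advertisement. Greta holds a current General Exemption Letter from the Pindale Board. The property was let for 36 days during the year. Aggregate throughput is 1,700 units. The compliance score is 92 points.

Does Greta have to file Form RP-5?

Yes — Greta must file Form RP-5.

Exception (a): there is no written lease; rent is paid in kind — every condition holds. However, paragraph (e) must be considered: (e) operates against (a): a current Class F Waiver is held. So (a) is unavailable.
Exception (b) fails — Greta is not a registered non-profit.
Exception (c)'s conditions are all satisfied: the number of days the property was let is 36 days, less than the 40 days limit; total rental receipts for the year are $5,440, below the $5,580 limit. However, paragraphs (f)–(k) must be considered: (f) is triggered — a current General Exemption Letter is held. (g), which would lift (f), does not operate here — the property is let privately without advertisement. (c) is therefore removed.
Exception (d)'s conditions are all satisfied: a current Standing Exemption Letter is held; the property is let furnished. But applying paragraphs (l)–(m): (l) operates against (d): a current Provisional Declaration is held. (m), which would lift (l), is inapplicable — aggregate throughput is 1,700 units, not under 1,640 units. (d) is therefore removed.
None of the exceptions is available; § 42.9 applies in full.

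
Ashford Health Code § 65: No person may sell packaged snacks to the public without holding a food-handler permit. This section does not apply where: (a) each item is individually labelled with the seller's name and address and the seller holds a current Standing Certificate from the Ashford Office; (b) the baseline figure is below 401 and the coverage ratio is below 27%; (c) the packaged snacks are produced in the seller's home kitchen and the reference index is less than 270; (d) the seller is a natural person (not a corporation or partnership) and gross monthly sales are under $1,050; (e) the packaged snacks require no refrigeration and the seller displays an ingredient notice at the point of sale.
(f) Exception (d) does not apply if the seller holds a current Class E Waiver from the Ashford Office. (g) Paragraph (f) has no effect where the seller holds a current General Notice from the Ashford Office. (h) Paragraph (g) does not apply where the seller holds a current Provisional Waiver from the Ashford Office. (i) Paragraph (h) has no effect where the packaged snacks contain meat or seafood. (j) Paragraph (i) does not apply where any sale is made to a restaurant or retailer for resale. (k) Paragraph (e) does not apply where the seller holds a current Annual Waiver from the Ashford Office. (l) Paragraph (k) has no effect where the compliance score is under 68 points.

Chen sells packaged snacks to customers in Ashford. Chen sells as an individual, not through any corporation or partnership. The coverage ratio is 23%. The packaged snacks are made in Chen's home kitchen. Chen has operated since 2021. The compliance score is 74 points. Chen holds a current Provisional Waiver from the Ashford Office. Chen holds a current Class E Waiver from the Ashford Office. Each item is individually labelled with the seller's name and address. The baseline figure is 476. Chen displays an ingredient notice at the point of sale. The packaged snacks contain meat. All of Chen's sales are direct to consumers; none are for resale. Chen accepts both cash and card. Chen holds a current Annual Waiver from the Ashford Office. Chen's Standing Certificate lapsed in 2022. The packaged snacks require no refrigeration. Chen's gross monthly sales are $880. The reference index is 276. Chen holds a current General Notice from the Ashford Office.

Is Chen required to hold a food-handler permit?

Exception (a) does not apply: no current Standing Certificate is held.
Exception (b) requires that the baseline figure is below 401; but the baseline figure is 476, not below 401, so (b) is unavailable.
Exception (c) does not apply: the reference index is 276, not less than 270.
All of (d)'s requirements are met (the seller is a natural person; gross monthly sales are $880, under the $1,050 limit). As to paragraphs (f)–(j): (f) is engaged (a current Class E Waiver is held), but yields to (g): (g) applies — a current General Notice is held. (h) applies (a current Provisional Waiver is held), but is set aside by (i): (i) operates against (h): the packaged snacks contain meat. (j) is inapplicable (no sales are for resale), so (i) stands. Exception (d) stands.
Exception (e) is satisfied on its face — the packaged snacks are shelf-stable; an ingredient notice is displayed. Turning to paragraphs (k)–(l): (k) operates against (e): a current Annual Waiver is held. (l), which would lift (k), is inapplicable — the compliance score is 74 points, not under 68 points. So (e) is unavailable.

No — exception (d) applies; Chen is not required to hold a food-handler permit.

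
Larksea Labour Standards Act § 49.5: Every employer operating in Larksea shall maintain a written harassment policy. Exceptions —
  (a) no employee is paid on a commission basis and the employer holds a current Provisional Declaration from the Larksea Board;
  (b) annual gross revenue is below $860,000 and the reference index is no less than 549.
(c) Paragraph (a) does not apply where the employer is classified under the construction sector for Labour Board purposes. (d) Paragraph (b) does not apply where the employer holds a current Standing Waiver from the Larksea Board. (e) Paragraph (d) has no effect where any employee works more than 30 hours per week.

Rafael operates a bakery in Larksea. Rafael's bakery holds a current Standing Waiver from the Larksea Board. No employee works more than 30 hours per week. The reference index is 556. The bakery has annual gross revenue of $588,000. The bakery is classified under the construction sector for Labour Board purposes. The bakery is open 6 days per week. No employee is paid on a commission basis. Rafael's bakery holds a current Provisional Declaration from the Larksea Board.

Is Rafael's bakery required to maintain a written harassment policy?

Yes — Rafael's bakery must maintain a written harassment policy.

Exception (a): no employee is paid on commission; a current Provisional Declaration is held — every condition holds. Turning to paragraph (c): (c) operates — the bakery is classified under the construction sector. (a) is therefore removed.
Exception (b): annual gross revenue is $588,000, below the $860,000 limit; the reference index is 556, meeting the 549 threshold — every condition holds. Turning to paragraphs (d)–(e): (d) operates against (b): a current Standing Waiver is held. (e) is not engaged (no employee exceeds 30 hours/week), so (d) stands. So (b) is unavailable.
Every exception is unavailable, so the rule governs.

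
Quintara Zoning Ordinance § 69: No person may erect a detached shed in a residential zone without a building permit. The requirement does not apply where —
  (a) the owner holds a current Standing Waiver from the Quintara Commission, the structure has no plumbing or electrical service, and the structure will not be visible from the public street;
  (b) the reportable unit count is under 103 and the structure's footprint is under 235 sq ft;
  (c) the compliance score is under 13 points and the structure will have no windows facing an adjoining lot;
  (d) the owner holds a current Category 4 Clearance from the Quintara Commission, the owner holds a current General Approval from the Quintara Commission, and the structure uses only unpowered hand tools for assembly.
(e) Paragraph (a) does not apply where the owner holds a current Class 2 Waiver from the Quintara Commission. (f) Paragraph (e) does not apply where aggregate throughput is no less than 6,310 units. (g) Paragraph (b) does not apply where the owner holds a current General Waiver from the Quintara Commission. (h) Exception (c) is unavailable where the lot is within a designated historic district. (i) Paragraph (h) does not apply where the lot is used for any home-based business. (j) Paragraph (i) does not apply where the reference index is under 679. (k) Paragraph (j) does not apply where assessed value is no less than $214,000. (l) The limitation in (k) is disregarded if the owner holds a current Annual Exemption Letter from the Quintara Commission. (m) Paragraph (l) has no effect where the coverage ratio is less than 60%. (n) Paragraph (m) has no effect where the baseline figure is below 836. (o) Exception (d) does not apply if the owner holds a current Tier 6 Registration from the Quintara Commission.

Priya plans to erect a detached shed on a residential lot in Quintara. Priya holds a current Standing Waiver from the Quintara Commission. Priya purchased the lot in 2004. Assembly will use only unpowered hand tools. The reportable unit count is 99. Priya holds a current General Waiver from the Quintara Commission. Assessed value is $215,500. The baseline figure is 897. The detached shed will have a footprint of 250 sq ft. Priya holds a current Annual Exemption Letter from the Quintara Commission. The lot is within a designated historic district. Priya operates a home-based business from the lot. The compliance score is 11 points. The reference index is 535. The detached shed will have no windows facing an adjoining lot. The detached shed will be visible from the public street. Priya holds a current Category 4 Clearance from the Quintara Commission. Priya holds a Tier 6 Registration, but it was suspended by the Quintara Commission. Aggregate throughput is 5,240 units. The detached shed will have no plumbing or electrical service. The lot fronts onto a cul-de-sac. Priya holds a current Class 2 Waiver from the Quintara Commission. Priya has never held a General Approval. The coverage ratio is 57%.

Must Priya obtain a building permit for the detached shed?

No — exception (c) applies; Priya does not need a building permit.

Exception (a) does not apply: the structure will be visible from the street.
Exception (b) fails — the structure's footprint is 250 sq ft, not under 235 sq ft.
Exception (c)'s conditions are all satisfied: the compliance score is 11 points, under the 13 points limit; no windows face an adjoining lot. Applying paragraphs (h)–(n): (h) applies (the lot is in a historic district), but is overridden by (i): (i) operates — a home-based business operates on the lot. (j) would limit (i) — the reference index is 535, under the 679 limit — but (k) sets (j) aside: (k) operates against (j): assessed value is $215,500, meeting the $214,000 threshold. (l) would limit (k) — a current Annual Exemption Letter is held — but (m) sets (l) aside: (m) operates against (l): the coverage ratio is 57%, less than the 60% limit. (n) does not operate here (the baseline figure is 897, not below 836), so (m) stands. So (c) applies.
Exception (d) requires that the owner holds a current General Approval from the Quintara Commission; but no current General Approval is held, so (d) is unavailable.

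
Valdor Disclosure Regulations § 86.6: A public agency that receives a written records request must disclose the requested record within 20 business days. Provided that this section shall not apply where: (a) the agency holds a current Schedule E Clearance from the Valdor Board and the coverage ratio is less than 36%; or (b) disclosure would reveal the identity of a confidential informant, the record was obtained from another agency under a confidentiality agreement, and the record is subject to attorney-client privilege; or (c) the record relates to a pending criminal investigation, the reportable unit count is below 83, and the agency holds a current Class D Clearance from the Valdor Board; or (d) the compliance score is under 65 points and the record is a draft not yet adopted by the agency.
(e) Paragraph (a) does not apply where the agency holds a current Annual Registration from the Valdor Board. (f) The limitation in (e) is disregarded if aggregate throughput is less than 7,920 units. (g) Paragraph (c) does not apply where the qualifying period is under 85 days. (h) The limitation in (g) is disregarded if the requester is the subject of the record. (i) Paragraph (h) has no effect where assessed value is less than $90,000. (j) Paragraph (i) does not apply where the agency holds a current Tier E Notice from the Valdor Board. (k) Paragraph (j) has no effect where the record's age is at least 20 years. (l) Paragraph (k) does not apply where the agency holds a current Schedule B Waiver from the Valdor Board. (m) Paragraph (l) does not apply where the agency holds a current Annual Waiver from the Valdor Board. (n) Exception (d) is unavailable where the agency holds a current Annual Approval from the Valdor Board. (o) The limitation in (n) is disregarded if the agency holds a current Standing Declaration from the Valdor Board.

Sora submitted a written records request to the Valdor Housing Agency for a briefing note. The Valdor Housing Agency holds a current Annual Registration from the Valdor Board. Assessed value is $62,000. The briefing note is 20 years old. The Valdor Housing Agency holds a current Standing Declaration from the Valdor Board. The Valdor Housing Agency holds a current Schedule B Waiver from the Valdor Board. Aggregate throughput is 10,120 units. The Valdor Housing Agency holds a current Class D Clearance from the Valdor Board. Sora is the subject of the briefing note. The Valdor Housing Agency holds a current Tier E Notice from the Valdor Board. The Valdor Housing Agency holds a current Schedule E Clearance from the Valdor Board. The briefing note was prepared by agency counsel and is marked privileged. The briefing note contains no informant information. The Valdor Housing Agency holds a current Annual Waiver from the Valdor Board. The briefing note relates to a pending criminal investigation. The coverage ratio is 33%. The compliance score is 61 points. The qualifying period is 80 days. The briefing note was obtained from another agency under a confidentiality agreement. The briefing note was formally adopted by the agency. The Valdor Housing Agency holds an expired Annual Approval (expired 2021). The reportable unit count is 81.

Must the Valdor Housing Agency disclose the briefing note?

Exception (a) is satisfied on its face — a current Schedule E Clearance is held; the coverage ratio is 33%, less than the 36% limit. But applying paragraphs (e)–(f): (e) operates — a current Annual Registration is held. (f) is not engaged (aggregate throughput is 10,120 units, not less than 7,920 units), so (e) stands. Exception (a) does not apply.
Exception (b) requires that disclosure would reveal the identity of a confidential informant; but the briefing note contains no informant information, so (b) is unavailable.
Exception (c)'s conditions are all satisfied: the briefing note relates to a pending investigation; the reportable unit count is 81, below the 83 limit; a current Class D Clearance is held. But: (g) operates — the qualifying period is 80 days, under the 85 days limit. (h) is triggered (Sora is the subject of the briefing note), but is itself disapplied by (i): (i) is engaged — assessed value is $62,000, less than the $90,000 limit. (j) would limit (i) — a current Tier E Notice is held — but (k) sets (j) aside: (k) applies — the record's age is 20 years, meeting the 20 years threshold. (l) would limit (k) — a current Schedule B Waiver is held — but (m) sets (l) aside: (m) applies — a current Annual Waiver is held. (c) is therefore removed.
Exception (d) fails — the briefing note has been formally adopted.
None of the exceptions is available; § 86.6 applies in full.

Yes — the Valdor Housing Agency must disclose the briefing note.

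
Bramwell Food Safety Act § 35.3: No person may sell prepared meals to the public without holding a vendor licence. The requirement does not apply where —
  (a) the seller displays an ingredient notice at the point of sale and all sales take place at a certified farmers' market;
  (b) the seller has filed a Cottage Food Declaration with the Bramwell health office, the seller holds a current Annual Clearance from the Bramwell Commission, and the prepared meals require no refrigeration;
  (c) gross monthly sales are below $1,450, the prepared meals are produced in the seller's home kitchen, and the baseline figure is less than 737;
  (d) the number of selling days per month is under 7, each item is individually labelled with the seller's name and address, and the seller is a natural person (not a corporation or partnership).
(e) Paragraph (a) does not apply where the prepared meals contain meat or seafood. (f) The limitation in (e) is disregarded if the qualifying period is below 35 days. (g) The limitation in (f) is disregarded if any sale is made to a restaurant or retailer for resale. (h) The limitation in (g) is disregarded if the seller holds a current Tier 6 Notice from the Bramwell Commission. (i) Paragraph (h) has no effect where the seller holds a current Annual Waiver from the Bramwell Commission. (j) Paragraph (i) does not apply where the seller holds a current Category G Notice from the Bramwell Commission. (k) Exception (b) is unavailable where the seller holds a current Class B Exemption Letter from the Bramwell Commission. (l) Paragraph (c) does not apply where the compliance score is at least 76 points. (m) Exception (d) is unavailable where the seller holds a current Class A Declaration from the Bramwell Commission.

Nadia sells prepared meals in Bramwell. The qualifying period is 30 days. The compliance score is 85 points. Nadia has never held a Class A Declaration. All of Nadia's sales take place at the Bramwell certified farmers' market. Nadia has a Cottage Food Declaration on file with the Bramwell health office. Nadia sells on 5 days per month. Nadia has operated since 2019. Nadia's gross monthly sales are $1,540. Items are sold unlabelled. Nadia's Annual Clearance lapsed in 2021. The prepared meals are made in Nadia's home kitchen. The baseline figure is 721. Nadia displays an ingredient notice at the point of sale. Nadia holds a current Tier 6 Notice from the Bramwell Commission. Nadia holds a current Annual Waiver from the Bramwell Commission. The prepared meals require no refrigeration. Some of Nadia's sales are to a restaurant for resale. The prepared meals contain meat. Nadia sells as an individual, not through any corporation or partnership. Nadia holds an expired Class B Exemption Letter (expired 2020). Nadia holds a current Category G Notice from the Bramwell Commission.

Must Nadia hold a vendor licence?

No — exception (a) applies; Nadia is not required to hold a vendor licence.

Exception (a)'s conditions are all satisfied: an ingredient notice is displayed; all sales are at a certified farmers' market. Applying paragraphs (e)–(j): (e) applies (the prepared meals contain meat), but yields to (f): (f) operates against (e): the qualifying period is 30 days, below the 35 days limit. (g) would limit (f) — some sales are to a restaurant for resale — but (h) sets (g) aside: (h) operates — a current Tier 6 Notice is held. (i) would limit (h) — a current Annual Waiver is held — but (j) sets (i) aside: (j) operates against (i): a current Category G Notice is held. So (a) applies.
Exception (b) fails — no current Annual Clearance is held.
Exception (c) requires that gross monthly sales are below $1,450; but gross monthly sales are $1,540, not below $1,450, so (c) is unavailable.
Exception (d) does not apply: items are sold unlabelled.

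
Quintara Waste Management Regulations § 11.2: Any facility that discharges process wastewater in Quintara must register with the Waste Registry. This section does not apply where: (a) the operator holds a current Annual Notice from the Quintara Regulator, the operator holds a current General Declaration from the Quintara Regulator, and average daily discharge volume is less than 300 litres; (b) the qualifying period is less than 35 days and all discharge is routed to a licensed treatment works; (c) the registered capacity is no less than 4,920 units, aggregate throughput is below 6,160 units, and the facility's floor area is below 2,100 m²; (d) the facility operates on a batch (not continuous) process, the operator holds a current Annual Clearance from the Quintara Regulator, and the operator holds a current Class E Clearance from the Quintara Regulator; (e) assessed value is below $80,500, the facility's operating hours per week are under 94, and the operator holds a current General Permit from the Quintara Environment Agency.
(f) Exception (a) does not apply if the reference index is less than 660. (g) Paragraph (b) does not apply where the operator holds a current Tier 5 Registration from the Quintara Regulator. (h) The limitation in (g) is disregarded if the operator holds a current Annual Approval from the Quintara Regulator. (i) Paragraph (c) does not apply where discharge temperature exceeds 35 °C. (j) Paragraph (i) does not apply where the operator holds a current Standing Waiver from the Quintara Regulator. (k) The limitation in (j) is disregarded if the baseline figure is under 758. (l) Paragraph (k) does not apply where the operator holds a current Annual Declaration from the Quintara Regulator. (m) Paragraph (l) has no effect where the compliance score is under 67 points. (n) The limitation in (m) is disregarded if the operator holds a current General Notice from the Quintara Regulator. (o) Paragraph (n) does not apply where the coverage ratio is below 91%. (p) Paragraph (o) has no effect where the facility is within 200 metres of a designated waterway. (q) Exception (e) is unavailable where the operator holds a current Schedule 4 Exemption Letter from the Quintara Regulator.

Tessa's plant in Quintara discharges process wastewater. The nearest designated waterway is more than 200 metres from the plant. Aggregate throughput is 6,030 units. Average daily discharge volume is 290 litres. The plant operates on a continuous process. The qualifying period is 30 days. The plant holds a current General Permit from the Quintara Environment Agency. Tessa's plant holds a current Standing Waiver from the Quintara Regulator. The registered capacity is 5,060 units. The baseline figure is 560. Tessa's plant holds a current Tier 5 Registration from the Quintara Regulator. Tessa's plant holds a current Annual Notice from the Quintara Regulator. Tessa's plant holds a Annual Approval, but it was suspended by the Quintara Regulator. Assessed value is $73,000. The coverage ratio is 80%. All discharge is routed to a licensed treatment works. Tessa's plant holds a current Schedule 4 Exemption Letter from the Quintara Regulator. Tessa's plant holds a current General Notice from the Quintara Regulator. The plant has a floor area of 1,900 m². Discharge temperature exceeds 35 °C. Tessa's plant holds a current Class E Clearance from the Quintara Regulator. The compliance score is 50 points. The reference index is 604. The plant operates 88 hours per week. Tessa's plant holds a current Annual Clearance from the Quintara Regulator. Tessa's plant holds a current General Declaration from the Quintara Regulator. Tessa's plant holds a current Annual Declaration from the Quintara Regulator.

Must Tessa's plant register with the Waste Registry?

All of (a)'s requirements are met (a current Annual Notice is held; a current General Declaration is held; average daily discharge volume is 290 litres, less than the 300 litres limit). But: (f) is engaged — the reference index is 604, less than the 660 limit. (a) is therefore removed.
Exception (b) is satisfied on its face — the qualifying period is 30 days, less than the 35 days limit; discharge is routed to a licensed treatment works. But applying paragraphs (g)–(h): (g) operates against (b): a current Tier 5 Registration is held. (h), which would lift (g), is not engaged — no current Annual Approval is held. (b) is therefore removed.
All of (c)'s requirements are met (the registered capacity is 5,060 units, meeting the 4,920 units threshold; aggregate throughput is 6,030 units, below the 6,160 units limit; the facility's floor area is 1,900 m², below the 2,100 m² limit). However, paragraphs (i)–(p) must be considered: (i) operates against (c): discharge temperature exceeds 35 °C. (j) is engaged (a current Standing Waiver is held), but is itself disapplied by (k): (k) operates against (j): the baseline figure is 560, under the 758 limit. (l) is triggered (a current Annual Declaration is held), but is itself disapplied by (m): (m) operates against (l): the compliance score is 50 points, under the 67 points limit. (n) operates (a current General Notice is held), but is overridden by (o): (o) operates against (n): the coverage ratio is 80%, below the 91% limit. (p), which would lift (o), is not engaged — the plant is more than 200 m from any designated waterway. (c) is therefore removed.
Exception (d) fails — the facility operates on a continuous process.
Exception (e) is satisfied on its face — assessed value is $73,000, below the $80,500 limit; the facility's operating hours per week are 88, under the 94 limit; a current General Permit is held. But applying paragraph (q): (q) applies — a current Schedule 4 Exemption Letter is held. So (e) is unavailable.
No exception is made out. Tessa's plant falls within the general rule.

Yes — Tessa's plant must register with the Waste Registry.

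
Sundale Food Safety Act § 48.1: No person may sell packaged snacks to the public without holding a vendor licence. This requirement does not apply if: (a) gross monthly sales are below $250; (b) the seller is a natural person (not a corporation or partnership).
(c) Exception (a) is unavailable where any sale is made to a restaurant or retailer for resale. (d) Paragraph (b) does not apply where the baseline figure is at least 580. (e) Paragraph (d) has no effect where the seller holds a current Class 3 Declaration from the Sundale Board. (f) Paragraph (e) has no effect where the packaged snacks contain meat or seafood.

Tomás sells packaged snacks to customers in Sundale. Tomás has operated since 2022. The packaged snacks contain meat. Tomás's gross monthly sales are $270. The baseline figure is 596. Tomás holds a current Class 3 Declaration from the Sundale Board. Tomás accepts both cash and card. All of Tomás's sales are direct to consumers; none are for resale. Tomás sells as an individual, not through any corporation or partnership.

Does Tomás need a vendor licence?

Yes — Tomás must hold a vendor licence.

Exception (a) requires that gross monthly sales are below $250; but gross monthly sales are $270, not below $250, so (a) is unavailable.
Exception (b): the seller is a natural person — every condition holds. But applying paragraphs (d)–(f): (d) is triggered — the baseline figure is 596, meeting the 580 threshold. (e) applies (a current Class 3 Declaration is held), but is overridden by (f): (f) operates against (e): the packaged snacks contain meat. Exception (b) does not apply.
Every exception is unavailable, so the rule governs.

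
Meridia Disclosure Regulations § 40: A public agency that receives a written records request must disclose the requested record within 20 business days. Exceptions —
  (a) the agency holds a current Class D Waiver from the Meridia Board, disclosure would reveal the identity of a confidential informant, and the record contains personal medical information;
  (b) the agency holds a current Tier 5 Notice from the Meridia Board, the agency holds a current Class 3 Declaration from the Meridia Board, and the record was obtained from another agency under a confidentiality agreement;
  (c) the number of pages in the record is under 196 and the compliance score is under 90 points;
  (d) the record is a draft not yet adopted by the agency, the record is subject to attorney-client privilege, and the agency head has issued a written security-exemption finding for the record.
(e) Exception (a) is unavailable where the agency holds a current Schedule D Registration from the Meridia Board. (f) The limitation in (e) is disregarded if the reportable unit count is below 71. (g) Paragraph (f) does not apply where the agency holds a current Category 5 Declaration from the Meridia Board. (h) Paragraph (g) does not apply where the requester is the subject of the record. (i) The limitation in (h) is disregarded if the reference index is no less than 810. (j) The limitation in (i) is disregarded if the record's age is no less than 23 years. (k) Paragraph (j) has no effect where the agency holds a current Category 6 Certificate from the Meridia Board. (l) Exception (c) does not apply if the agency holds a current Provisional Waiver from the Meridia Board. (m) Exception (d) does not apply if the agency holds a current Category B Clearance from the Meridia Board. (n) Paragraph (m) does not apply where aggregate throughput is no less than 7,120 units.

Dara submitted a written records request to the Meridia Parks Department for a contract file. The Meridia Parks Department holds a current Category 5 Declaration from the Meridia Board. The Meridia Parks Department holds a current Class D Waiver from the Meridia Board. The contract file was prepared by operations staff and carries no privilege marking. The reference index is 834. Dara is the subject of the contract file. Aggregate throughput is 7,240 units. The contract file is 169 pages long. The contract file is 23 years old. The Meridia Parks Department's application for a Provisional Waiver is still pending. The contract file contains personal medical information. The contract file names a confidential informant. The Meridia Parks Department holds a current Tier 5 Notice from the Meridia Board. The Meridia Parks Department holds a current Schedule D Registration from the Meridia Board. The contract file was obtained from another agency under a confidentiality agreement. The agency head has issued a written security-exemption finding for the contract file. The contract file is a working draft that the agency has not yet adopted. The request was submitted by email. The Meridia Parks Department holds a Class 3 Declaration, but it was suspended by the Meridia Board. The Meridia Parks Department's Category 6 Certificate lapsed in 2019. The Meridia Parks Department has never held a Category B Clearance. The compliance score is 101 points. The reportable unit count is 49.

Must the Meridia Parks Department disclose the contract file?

All of (a)'s requirements are met (a current Class D Waiver is held; the contract file names a confidential informant; the contract file contains personal medical information). Applying paragraphs (e)–(k): (e) applies (a current Schedule D Registration is held), but is itself disapplied by (f): (f) operates against (e): the reportable unit count is 49, below the 71 limit. (g) operates (a current Category 5 Declaration is held), but is displaced by (h): (h) is engaged — Dara is the subject of the contract file. (i) would limit (h) — the reference index is 834, meeting the 810 threshold — but (j) sets (i) aside: (j) operates against (i): the record's age is 23 years, meeting the 23 years threshold. (k) is not triggered (no current Category 6 Certificate is held), so (j) stands. Exception (a) stands.
Exception (b) requires that the agency holds a current Class 3 Declaration from the Meridia Board; but no current Class 3 Declaration is held, so (b) is unavailable.
Exception (c) requires that the compliance score is under 90 points; but the compliance score is 101 points, not under 90 points, so (c) is unavailable.
Exception (d) fails — the contract file carries no privilege marking.

No — exception (a) applies; the Meridia Parks Department is not required to disclose the contract file.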